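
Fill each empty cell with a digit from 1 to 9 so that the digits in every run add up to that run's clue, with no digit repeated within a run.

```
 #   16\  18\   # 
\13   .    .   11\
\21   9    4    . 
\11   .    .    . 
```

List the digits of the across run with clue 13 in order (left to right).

5 8

R2C3 = 21 − 13 = 8 completes the 21 across.
R3C3 = 11 − 8 = 3 completes the 11 down.
Given what's placed, R3C2 must be 6 to fit the 11 across and 18 down.
R1C2 = 18 − 10 = 8 completes the 18 down.
R3C1 = 11 − 9 = 2 completes the 11 across.
R1C1 = 13 − 8 = 5 completes the 13 across.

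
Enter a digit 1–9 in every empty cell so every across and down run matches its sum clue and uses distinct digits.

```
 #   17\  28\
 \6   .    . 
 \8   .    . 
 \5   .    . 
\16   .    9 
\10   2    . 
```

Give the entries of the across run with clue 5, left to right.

1 4

16 in 2 cells must be {7,9}.
R4C1 = 16 − 9 = 7 completes the 16 across.
R5C2 = 10 − 2 = 8 completes the 10 across.
Nothing is forced directly, so branch on R1C1, whose candidates are 1 or 4. If R1C1 = 1: that forces R1C2 = 5, R2C1 = 3, after which R2C2 would have to be in {5} for the 8 across but in {2,4} for the 28 down — contradiction. So R1C1 = 4.
R1C2 = 6 − 4 = 2 completes the 6 across.
No cell is forced outright now. R2C1 can only be 1 or 3 (the digits allowed by both its 8 across and its 17 down). If R2C1 = 1: then R2C2 would have to be in {7} for the 8 across but in {3,4,5,6} for the 28 down — contradiction. So R2C1 = 3.
R2C2 = 8 − 3 = 5 completes the 8 across.
R3C1 = 17 − 16 = 1 completes the 17 down.
R3C2 = 5 − 1 = 4 completes the 5 across.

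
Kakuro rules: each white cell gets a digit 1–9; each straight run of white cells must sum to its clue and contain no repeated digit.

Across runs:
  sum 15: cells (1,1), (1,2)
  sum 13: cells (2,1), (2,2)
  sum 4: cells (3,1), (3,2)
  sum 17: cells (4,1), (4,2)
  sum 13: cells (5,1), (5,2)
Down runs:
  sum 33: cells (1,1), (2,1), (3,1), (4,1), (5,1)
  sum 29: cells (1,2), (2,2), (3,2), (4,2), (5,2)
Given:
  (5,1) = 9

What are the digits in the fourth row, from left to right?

8 9

4 in 2 cells must be {1,3}; 17 in 2 cells must be {8,9}.
Given what's placed, (3,1) must be 3 to fit the 4 across and 33 down.
(3,2) = 4 − 3 = 1 completes the 4 across.
Given what's placed, (4,1) must be 8 to fit the 17 across and 33 down.
(4,2) = 17 − 8 = 9 completes the 17 across.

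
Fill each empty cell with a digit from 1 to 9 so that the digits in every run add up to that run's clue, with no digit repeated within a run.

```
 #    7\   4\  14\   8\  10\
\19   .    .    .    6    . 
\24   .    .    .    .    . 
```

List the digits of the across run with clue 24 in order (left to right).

4 in 2 cells must be {1,3}.
R1C3 = 5: the only remaining digit allowed by both the 19 across and the 14 down.
R2C3 = 14 − 5 = 9 completes the 14 down.
R2C4 = 8 − 6 = 2 completes the 8 down.
Nothing is forced directly, so branch on R1C1, whose candidates are 1 or 3 or 4. If R1C1 = 1: that forces R1C2 = 3, R1C5 = 4, R2C1 = 6, after which R2C2 would have to be in {3,4} for the 24 across but in {1} for the 4 down — contradiction. If R1C1 = 4: that forces R2C1 = 3, after which R2C2 would have to be in {4,6} for the 24 across but in {1,3} for the 4 down — contradiction. So R1C1 = 3.
Given what's placed, R1C2 must be 1 to fit the 19 across and 4 down.
R1C5 = 19 − 15 = 4 completes the 19 across.
R2C1 = 7 − 3 = 4 completes the 7 down.
R2C2 = 4 − 1 = 3 completes the 4 down.
R2C5 = 24 − 18 = 6 completes the 24 across.

4, 3, 9, 2, 6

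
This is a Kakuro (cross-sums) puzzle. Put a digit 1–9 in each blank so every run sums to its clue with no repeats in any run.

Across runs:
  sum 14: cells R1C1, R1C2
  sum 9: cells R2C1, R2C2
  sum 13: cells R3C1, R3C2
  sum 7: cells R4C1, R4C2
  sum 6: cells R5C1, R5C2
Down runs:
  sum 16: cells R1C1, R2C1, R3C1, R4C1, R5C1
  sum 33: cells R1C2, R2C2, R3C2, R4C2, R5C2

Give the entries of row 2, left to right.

2, 7

16 in 5 cells must be {1,2,3,4,6}.
Only 6 fits R1C1 under both its across sum 14 and down sum 16.
R1C2 = 14 − 6 = 8 completes the 14 across.
Given what's placed, R3C1 must be 4 to fit the 13 across and 16 down.
R3C2 = 13 − 4 = 9 completes the 13 across.
No cell is forced outright now. R5C1 can only be 1 or 2 (the digits allowed by both its 6 across and its 16 down). If R5C1 = 2: that forces R5C2 = 4, R4C2 = 5, R2C2 = 7, after which R4C1 would have to be in {2} for the 7 across but in {1,3} for the 16 down — contradiction. So R5C1 = 1.
R5C2 = 6 − 1 = 5 completes the 6 across.
Given what's placed, R4C2 must be 4 to fit the 7 across and 33 down.
R2C2 = 33 − 26 = 7 completes the 33 down.
R4C1 = 7 − 4 = 3 completes the 7 across.
R2C1 = 9 − 7 = 2 completes the 9 across.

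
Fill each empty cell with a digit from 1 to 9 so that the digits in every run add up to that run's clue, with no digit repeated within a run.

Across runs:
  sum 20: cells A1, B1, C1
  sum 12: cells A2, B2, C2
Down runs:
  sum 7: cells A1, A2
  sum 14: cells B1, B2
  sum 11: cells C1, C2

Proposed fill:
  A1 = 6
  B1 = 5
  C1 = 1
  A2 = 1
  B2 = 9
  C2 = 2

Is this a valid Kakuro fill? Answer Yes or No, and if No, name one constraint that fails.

No — the across run A1–C1 sums to 12, not 20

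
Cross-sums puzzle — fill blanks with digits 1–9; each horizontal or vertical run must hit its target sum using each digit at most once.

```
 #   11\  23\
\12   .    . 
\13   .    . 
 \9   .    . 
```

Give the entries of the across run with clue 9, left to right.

23 in 3 cells must be {6,8,9}.
Nothing is forced directly, so branch on R3C2, whose candidates are 6 or 8. If R3C2 = 6: that forces R3C1 = 3, R1C1 = 7, after which R1C2 would have to be in {5} for the 12 across but in {8,9} for the 23 down — contradiction. So R3C2 = 8.
Given what's placed, R1C2 must be 9 to fit the 12 across and 23 down.
R2C2 = 23 − 17 = 6 completes the 23 down.
R3C1 = 9 − 8 = 1 completes the 9 across.
R1C1 = 12 − 9 = 3 completes the 12 across.
R2C1 = 13 − 6 = 7 completes the 13 across.

1 8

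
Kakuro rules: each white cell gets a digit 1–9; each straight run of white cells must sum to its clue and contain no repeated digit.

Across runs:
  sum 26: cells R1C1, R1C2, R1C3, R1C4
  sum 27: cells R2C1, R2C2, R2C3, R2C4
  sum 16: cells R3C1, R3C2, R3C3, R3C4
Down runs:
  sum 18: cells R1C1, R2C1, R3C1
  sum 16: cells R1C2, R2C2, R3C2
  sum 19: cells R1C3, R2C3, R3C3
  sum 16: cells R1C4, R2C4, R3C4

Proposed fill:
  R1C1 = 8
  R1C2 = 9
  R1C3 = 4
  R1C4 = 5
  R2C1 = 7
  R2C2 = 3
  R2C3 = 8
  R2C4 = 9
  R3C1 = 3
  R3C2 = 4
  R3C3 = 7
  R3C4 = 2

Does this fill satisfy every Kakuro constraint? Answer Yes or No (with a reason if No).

Across: 8+9+4+5=26; 7+3+8+9=27; 3+4+7+2=16. Down: 8+7+3=18; 9+3+4=16; 4+8+7=19; 5+9+2=16. No digit repeats within any run.

Yes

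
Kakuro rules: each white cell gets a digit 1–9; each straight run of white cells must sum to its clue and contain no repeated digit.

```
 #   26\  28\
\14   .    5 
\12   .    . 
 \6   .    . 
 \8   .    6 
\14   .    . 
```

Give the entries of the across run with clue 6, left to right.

R1C1 = 14 − 5 = 9 completes the 14 across.
R4C1 = 8 − 6 = 2 completes the 8 across.
No cell is forced outright now. R3C2 can only be 1 or 2 (the digits allowed by both its 6 across and its 28 down). If R3C2 = 1: that forces R3C1 = 5, R5C1 = 6, after which R5C2 would have to be in {8} for the 14 across but in {7,9} for the 28 down — contradiction. So R3C2 = 2.
R3C1 = 6 − 2 = 4 completes the 6 across.
Given what's placed, R5C2 must be 8 to fit the 14 across and 28 down.
R2C2 = 28 − 21 = 7 completes the 28 down.
R5C1 = 14 − 8 = 6 completes the 14 across.
R2C1 = 12 − 7 = 5 completes the 12 across.

4 2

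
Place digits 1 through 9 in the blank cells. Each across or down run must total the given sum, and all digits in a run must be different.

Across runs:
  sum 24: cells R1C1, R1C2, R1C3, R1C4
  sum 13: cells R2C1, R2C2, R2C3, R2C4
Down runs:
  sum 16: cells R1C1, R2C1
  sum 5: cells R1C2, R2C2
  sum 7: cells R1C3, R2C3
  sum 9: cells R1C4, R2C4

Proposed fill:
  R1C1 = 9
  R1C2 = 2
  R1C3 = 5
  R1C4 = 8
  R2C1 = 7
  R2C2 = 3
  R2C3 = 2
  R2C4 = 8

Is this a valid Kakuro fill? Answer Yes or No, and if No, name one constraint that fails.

No — the across run R2C1–R2C4 sums to 20, not 13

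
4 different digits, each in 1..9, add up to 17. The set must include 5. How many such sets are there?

4 distinct digits from 1–9 sum between 10 and 30.
Keeping only sets containing 5.
Enumerating: {1,2,5,9}, {1,3,5,8}, {1,4,5,7}, {2,3,5,7}, {2,4,5,6}.

5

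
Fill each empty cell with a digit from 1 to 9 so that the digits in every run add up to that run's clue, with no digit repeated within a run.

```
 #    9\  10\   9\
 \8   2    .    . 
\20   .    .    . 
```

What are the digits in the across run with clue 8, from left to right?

Given what's placed, R1C2 must be 1 to fit the 8 across and 10 down.
R1C3 = 8 − 3 = 5 completes the 8 across.
R2C1 = 9 − 2 = 7 completes the 9 down.
R2C2 = 10 − 1 = 9 completes the 10 down.
R2C3 = 20 − 16 = 4 completes the 20 across.

2, 1, 5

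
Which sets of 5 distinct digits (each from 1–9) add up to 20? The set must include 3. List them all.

{1,2,3,5,9}; {1,2,3,6,8}; {1,3,4,5,7}; {2,3,4,5,6}

5 distinct digits from 1–9 sum between 15 and 35.
Keeping only sets containing 3.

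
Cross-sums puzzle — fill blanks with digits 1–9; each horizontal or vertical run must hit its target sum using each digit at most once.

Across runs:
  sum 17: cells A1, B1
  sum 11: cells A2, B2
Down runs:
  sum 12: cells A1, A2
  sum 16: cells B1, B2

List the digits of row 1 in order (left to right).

17 in 2 cells must be {8,9}; 16 in 2 cells must be {7,9}.
The 17 across and the 16 down share only 9, so B1 = 9.
B2 = 16 − 9 = 7 completes the 16 down.
A1 = 17 − 9 = 8 completes the 17 across.
A2 = 11 − 7 = 4 completes the 11 across.

8 9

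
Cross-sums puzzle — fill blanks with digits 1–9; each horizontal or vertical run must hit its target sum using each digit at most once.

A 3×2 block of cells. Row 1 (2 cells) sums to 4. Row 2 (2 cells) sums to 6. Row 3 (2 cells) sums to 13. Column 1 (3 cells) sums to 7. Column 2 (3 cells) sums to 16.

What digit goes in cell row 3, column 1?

4

4 in 2 cells must be {1,3}; 7 in 3 cells must be {1,2,4}.
The 4 across and the 7 down share only 1, so (1,1) = 1.
(1,2) = 4 − 1 = 3 completes the 4 across.
Given what's placed, (3,1) must be 4 to fit the 13 across and 7 down.
(3,2) = 13 − 4 = 9 completes the 13 across.
(2,1) = 7 − 5 = 2 completes the 7 down.
(2,2) = 6 − 2 = 4 completes the 6 across.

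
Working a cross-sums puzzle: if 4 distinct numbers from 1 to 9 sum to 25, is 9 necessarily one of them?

No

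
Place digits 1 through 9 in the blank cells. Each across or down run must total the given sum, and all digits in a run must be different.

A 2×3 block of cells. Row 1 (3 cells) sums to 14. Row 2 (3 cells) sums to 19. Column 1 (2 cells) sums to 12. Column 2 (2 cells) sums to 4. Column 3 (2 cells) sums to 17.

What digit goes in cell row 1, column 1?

5

4 in 2 cells must be {1,3}; 17 in 2 cells must be {8,9}.
The 19 across and the 4 down share only 3, so (2,2) = 3.
Given what's placed, (2,3) must be 9 to fit the 19 across and 17 down.
(1,2) = 4 − 3 = 1 completes the 4 down.
(1,3) = 17 − 9 = 8 completes the 17 down.
(2,1) = 19 − 12 = 7 completes the 19 across.
(1,1) = 14 − 9 = 5 completes the 14 across.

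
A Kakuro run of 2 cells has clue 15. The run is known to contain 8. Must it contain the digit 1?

No

The only way to make 15 from 2 distinct digits under that restriction is {7,8}, which does not contain 1.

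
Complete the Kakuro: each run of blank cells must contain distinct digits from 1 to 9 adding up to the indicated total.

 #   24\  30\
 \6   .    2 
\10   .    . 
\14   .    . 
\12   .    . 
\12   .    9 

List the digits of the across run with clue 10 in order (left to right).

2 8

R1C1 = 6 − 2 = 4 completes the 6 across.
R5C1 = 12 − 9 = 3 completes the 12 across.
No cell is forced outright now. R4C1 can only be 7 or 8 or 9 (the digits allowed by both its 12 across and its 24 down). If R4C1 = 8: then R3C1 would have to be in {5,6,8,9} for the 14 across but in {2,7} for the 24 down — contradiction. If R4C1 = 9: that forces R3C1 = 6, R3C2 = 8, after which R4C2 would have to be in {3} for the 12 across but in {4,5,6,7} for the 30 down — contradiction. So R4C1 = 7.
R4C2 = 12 − 7 = 5 completes the 12 across.
Nothing is forced directly, so branch on R2C2, whose candidates are 6 or 8. If R2C2 = 6: then R2C1 would have to be in {4} for the 10 across but in {1,2,8,9} for the 24 down — contradiction. So R2C2 = 8.
R2C1 = 10 − 8 = 2 completes the 10 across.
R3C1 = 24 − 16 = 8 completes the 24 down.
R3C2 = 14 − 8 = 6 completes the 14 across.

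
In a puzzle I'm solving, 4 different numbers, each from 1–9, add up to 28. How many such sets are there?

4 distinct digits from 1–9 sum between 10 and 30.
Enumerating: {4,7,8,9}, {5,6,8,9}.

2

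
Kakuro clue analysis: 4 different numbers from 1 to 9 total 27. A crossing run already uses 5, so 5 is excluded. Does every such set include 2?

No

Counterexample: {3,7,8,9} sums to 27 under that restriction without using 2.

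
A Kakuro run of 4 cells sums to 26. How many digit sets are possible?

5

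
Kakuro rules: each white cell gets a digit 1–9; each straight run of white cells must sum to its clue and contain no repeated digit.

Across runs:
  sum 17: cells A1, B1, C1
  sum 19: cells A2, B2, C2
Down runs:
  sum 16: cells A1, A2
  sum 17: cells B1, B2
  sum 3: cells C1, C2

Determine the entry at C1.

1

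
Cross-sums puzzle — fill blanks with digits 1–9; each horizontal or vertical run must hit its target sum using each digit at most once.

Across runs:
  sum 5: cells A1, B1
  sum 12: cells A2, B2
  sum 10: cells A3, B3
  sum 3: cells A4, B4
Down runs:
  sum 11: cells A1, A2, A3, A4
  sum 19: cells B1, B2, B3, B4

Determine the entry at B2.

7

3 in 2 cells must be {1,2}; 11 in 4 cells must be {1,2,3,5}.
Nothing is forced directly, so branch on A3, whose candidates are 1 or 2 or 3. If A3 = 2: that forces B3 = 8, A4 = 1, B4 = 2, A1 = 3, after which B1 would have to be in {2} for the 5 across but in {3,4,5,6} for the 19 down — contradiction. If A3 = 3: that forces A2 = 5, B2 = 7, after which B3 would have to be in {7} for the 10 across but in {1,2,3,4,5,6,8,9} for the 19 down — contradiction. So A3 = 1.
B3 = 10 − 1 = 9 completes the 10 across.
Given what's placed, A4 must be 2 to fit the 3 across and 11 down.
B4 = 3 − 2 = 1 completes the 3 across.
A1 = 3: the only remaining digit allowed by both the 5 across and the 11 down.
B1 = 5 − 3 = 2 completes the 5 across.
A2 = 11 − 6 = 5 completes the 11 down.
B2 = 12 − 5 = 7 completes the 12 across.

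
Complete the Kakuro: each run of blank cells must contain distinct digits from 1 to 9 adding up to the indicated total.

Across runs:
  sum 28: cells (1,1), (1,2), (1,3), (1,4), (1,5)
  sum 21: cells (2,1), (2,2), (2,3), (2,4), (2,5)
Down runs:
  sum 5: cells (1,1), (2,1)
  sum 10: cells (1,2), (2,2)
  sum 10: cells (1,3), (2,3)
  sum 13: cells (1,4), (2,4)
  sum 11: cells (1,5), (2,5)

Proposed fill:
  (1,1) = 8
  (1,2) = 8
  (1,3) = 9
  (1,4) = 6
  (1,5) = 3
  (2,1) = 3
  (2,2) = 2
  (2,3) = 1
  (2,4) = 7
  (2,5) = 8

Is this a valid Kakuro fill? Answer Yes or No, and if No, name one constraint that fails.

No — the down run (1,1)–(2,1) sums to 11, not 5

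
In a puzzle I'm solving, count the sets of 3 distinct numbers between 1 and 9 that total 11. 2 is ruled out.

3 distinct digits from 1–9 sum between 6 and 24.
Dropping sets that contain 2.
Enumerating: {1,3,7}, {1,4,6}.

2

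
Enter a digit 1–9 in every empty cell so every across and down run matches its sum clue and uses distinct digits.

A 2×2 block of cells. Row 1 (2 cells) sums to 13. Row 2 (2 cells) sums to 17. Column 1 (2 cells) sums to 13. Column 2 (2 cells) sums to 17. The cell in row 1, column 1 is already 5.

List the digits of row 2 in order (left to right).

8 9

17 in 2 cells must be {8,9}.
(1,2) = 13 − 5 = 8 completes the 13 across.
(2,1) = 13 − 5 = 8 completes the 13 down.
(2,2) = 17 − 8 = 9 completes the 17 across.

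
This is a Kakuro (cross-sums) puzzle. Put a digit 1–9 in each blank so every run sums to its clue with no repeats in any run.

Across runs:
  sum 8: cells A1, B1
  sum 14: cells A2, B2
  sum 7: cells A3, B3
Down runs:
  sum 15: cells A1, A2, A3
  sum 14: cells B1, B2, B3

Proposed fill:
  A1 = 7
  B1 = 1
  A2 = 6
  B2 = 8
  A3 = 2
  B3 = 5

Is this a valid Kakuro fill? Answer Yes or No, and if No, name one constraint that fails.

Yes

Across: 7+1=8; 6+8=14; 2+5=7. Down: 7+6+2=15; 1+8+5=14. No digit repeats within any run.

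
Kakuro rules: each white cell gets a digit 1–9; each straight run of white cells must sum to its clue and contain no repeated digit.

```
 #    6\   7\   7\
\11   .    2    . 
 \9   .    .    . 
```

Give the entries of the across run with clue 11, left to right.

R2C2 = 7 − 2 = 5 completes the 7 down.
Given what's placed, R2C1 must be 1 to fit the 9 across and 6 down.
R2C3 = 9 − 6 = 3 completes the 9 across.
R1C1 = 6 − 1 = 5 completes the 6 down.
R1C3 = 11 − 7 = 4 completes the 11 across.

5, 2, 4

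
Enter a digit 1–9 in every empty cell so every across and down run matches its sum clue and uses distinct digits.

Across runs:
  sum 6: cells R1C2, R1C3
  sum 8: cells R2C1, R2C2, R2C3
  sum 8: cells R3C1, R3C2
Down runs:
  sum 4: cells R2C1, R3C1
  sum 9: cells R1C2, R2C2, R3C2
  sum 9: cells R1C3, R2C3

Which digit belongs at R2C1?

4 in 2 cells must be {1,3}.
Nothing is forced directly, so branch on R2C1, whose candidates are 1 or 3. If R2C1 = 3: that forces R3C1 = 1, after which R3C2 would have to be in {7} for the 8 across but in {1,2,3,4,5,6} for the 9 down — contradiction. So R2C1 = 1.
R3C1 = 4 − 1 = 3 completes the 4 down.
R3C2 = 8 − 3 = 5 completes the 8 across.
R1C2 = 1: the only remaining digit allowed by both the 6 across and the 9 down.
R1C3 = 6 − 1 = 5 completes the 6 across.
R2C2 = 9 − 6 = 3 completes the 9 down.
R2C3 = 8 − 4 = 4 completes the 8 across.

1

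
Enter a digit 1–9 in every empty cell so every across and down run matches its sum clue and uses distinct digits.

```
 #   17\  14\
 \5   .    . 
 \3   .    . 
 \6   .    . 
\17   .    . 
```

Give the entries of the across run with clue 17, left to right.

9 8

3 in 2 cells must be {1,2}; 17 in 2 cells must be {8,9}.
Only 8 fits R4C2 under both its across sum 17 and down sum 14.
R4C1 = 17 − 8 = 9 completes the 17 across.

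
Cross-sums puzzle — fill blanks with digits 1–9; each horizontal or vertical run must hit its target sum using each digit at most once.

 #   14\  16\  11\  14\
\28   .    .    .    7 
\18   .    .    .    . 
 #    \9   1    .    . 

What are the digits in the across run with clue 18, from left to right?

5 7 2 4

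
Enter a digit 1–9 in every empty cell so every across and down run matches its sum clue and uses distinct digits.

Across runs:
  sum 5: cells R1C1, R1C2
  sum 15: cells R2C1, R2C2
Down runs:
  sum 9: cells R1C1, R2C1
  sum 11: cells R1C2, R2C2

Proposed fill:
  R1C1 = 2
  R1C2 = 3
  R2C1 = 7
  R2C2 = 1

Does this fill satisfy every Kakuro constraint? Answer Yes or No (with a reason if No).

No — the across run R2C1–R2C2 sums to 8, not 15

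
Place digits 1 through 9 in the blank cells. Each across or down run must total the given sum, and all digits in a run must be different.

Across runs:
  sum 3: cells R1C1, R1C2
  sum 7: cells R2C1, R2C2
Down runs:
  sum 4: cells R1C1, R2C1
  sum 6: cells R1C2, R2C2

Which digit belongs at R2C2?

3 in 2 cells must be {1,2}; 4 in 2 cells must be {1,3}.
The 3 across and the 4 down share only 1, so R1C1 = 1.
R1C2 = 3 − 1 = 2 completes the 3 across.
R2C1 = 4 − 1 = 3 completes the 4 down.
R2C2 = 7 − 3 = 4 completes the 7 across.

4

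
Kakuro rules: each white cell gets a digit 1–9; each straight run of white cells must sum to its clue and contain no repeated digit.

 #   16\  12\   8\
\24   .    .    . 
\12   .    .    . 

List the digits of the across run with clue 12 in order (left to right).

7, 4, 1

24 in 3 cells must be {7,8,9}; 16 in 2 cells must be {7,9}.
The 24 across and the 8 down share only 7, so R1C3 = 7.
R2C3 = 8 − 7 = 1 completes the 8 down.
Given what's placed, R1C1 must be 9 to fit the 24 across and 16 down.
R1C2 = 24 − 16 = 8 completes the 24 across.
R2C1 = 16 − 9 = 7 completes the 16 down.
R2C2 = 12 − 8 = 4 completes the 12 across.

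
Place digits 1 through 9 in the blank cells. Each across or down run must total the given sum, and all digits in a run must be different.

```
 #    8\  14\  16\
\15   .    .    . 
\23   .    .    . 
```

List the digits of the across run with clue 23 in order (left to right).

6 8 9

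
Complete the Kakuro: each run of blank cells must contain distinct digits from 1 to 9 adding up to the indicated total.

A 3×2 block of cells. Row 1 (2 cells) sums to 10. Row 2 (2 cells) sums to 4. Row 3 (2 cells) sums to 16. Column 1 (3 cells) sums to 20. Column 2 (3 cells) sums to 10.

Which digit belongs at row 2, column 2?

1

4 in 2 cells must be {1,3}; 16 in 2 cells must be {7,9}.
The 4 across and the 20 down share only 3, so (2,1) = 3.
(2,2) = 4 − 3 = 1 completes the 4 across.
Given what's placed, (3,1) must be 9 to fit the 16 across and 20 down.
(3,2) = 16 − 9 = 7 completes the 16 across.
(1,1) = 20 − 12 = 8 completes the 20 down.
(1,2) = 10 − 8 = 2 completes the 10 across.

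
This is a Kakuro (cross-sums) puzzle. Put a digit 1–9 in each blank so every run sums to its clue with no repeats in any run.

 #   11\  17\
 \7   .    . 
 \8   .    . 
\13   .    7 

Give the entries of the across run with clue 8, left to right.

R3C1 = 13 − 7 = 6 completes the 13 across.
No cell is forced outright now. R2C2 can only be 1 or 2 or 6 (the digits allowed by both its 8 across and its 17 down). If R2C2 = 1: then R1C2 would have to be in {1,2,3,4,5,6} for the 7 across but in {9} for the 17 down — contradiction. If R2C2 = 2: then R1C2 would have to be in {1,2,3,4,5,6} for the 7 across but in {8} for the 17 down — contradiction. So R2C2 = 6.
R1C2 = 17 − 13 = 4 completes the 17 down.
R2C1 = 8 − 6 = 2 completes the 8 across.
R1C1 = 7 − 4 = 3 completes the 7 across.

2, 6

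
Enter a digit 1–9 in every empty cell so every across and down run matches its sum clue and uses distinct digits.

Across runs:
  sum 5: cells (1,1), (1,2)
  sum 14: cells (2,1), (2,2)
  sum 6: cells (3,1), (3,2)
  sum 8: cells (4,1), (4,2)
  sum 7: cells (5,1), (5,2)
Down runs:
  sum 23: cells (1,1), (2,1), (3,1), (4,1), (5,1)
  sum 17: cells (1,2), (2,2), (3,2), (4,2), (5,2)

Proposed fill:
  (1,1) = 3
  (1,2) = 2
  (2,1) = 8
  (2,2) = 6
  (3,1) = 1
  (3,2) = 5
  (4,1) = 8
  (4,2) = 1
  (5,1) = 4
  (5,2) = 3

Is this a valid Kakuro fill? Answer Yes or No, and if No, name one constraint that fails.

No — the down run (1,1)–(5,1) sums to 24, not 23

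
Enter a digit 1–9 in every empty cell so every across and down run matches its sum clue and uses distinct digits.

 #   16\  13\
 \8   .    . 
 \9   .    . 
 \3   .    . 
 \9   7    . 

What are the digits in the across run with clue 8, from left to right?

1, 7

3 in 2 cells must be {1,2}.
R4C2 = 9 − 7 = 2 completes the 9 across.
Given what's placed, R3C2 must be 1 to fit the 3 across and 13 down.
R3C1 = 3 − 1 = 2 completes the 3 across.
No cell is forced outright now. R1C1 can only be 1 or 3 or 6 (the digits allowed by both its 8 across and its 16 down). If R1C1 = 3: then R1C2 would have to be in {5} for the 8 across but in {3,4,6,7} for the 13 down — contradiction. If R1C1 = 6: then R1C2 would have to be in {2} for the 8 across but in {3,4,6,7} for the 13 down — contradiction. So R1C1 = 1.
R1C2 = 8 − 1 = 7 completes the 8 across.
R2C1 = 16 − 10 = 6 completes the 16 down.
R2C2 = 9 − 6 = 3 completes the 9 across.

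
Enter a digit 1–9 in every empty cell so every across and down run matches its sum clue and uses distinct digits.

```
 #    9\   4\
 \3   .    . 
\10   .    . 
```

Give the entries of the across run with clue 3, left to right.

2, 1

3 in 2 cells must be {1,2}; 4 in 2 cells must be {1,3}.
The 3 across and the 4 down share only 1, so R1C2 = 1.
R2C2 = 4 − 1 = 3 completes the 4 down.
R1C1 = 3 − 1 = 2 completes the 3 across.
R2C1 = 10 − 3 = 7 completes the 10 across.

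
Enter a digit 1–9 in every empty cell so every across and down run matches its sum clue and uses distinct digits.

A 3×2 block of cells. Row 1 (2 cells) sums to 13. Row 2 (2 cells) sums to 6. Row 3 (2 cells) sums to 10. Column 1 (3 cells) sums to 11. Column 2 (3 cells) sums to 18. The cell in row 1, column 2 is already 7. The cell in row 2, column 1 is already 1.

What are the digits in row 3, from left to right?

4 6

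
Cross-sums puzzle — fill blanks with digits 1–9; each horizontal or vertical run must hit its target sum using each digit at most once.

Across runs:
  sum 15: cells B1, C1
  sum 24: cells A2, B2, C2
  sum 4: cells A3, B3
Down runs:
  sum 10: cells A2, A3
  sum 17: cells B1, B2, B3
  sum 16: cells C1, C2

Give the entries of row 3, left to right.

1 3

24 in 3 cells must be {7,8,9}; 4 in 2 cells must be {1,3}; 16 in 2 cells must be {7,9}.
Nothing is forced directly, so branch on C1, whose candidates are 7 or 9. If C1 = 7: that forces B1 = 8, B2 = 7, C2 = 9, after which B3 would have to be in {1,3} for the 4 across but in {2} for the 17 down — contradiction. So C1 = 9.
B1 = 15 − 9 = 6 completes the 15 across.
C2 = 16 − 9 = 7 completes the 16 down.
B3 = 3: the only remaining digit allowed by both the 4 across and the 17 down.
B2 = 17 − 9 = 8 completes the 17 down.
A3 = 4 − 3 = 1 completes the 4 across.
A2 = 24 − 15 = 9 completes the 24 across.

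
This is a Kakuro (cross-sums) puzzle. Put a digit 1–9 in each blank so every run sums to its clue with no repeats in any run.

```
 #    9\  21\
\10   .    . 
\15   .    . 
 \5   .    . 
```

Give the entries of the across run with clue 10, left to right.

2 8

The 15 across and the 9 down share only 6, so R2C1 = 6.
R2C2 = 15 − 6 = 9 completes the 15 across.
Given what's placed, R3C2 must be 4 to fit the 5 across and 21 down.
R1C2 = 21 − 13 = 8 completes the 21 down.
R3C1 = 5 − 4 = 1 completes the 5 across.
R1C1 = 10 − 8 = 2 completes the 10 across.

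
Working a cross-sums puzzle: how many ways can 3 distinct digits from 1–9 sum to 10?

3 distinct digits from 1–9 sum between 6 and 24.
Enumerating: {1,2,7}, {1,3,6}, {1,4,5}, {2,3,5}.

4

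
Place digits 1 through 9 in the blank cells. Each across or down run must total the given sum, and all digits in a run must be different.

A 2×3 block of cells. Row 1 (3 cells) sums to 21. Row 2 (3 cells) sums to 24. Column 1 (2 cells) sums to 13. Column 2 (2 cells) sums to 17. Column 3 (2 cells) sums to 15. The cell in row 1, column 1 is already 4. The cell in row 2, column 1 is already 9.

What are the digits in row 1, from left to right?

4 9 8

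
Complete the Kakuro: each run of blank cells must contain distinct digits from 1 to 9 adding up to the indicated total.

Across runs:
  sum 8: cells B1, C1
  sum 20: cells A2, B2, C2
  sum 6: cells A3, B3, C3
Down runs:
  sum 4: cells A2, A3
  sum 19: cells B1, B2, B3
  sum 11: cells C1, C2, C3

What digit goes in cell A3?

6 in 3 cells must be {1,2,3}; 4 in 2 cells must be {1,3}.
Only 3 fits A2 under both its across sum 20 and down sum 4.
Given what's placed, C2 must be 8 to fit the 20 across and 11 down.
A3 = 4 − 3 = 1 completes the 4 down.

1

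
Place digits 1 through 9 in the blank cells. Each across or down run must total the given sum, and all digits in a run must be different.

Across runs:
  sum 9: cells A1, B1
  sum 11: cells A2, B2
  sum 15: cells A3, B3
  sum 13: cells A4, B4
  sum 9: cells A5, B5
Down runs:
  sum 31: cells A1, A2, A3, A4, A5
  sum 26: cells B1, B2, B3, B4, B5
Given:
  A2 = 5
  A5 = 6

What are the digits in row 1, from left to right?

B2 = 11 − 5 = 6 completes the 11 across.
B5 = 9 − 6 = 3 completes the 9 across.
Nothing is forced directly, so branch on A3, whose candidates are 7 or 8 or 9. If A3 = 8: that forces A1 = 3, after which B1 would have to be in {6} for the 9 across but in {1,2,4,5,7,8,9} for the 26 down — contradiction. If A3 = 9: then B3 would have to be in {6} for the 15 across but in {1,2,4,5,7,8,9} for the 26 down — contradiction. So A3 = 7.
A1 = 4: the only remaining digit allowed by both the 9 across and the 31 down.
B1 = 9 − 4 = 5 completes the 9 across.
B3 = 15 − 7 = 8 completes the 15 across.
A4 = 31 − 22 = 9 completes the 31 down.
B4 = 13 − 9 = 4 completes the 13 across.

4 5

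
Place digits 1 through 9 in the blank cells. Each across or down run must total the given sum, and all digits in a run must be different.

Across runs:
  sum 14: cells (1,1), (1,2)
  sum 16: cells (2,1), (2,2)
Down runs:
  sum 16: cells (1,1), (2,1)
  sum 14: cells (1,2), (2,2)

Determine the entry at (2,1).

7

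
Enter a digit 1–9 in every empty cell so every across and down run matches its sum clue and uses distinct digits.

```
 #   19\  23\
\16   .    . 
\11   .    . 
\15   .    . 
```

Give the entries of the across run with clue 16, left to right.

7 9

16 in 2 cells must be {7,9}; 23 in 3 cells must be {6,8,9}.
The 16 across and the 23 down share only 9, so R1C2 = 9.
R1C1 = 16 − 9 = 7 completes the 16 across.
Nothing is forced directly, so branch on R2C2, whose candidates are 6 or 8. If R2C2 = 6: then R2C1 would have to be in {5} for the 11 across but in {3,4,8,9} for the 19 down — contradiction. So R2C2 = 8.
R2C1 = 11 − 8 = 3 completes the 11 across.
R3C1 = 19 − 10 = 9 completes the 19 down.
R3C2 = 15 − 9 = 6 completes the 15 across.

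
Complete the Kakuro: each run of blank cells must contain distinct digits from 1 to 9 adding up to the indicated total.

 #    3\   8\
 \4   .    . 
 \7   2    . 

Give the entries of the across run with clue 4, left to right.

1 3

4 in 2 cells must be {1,3}; 3 in 2 cells must be {1,2}.
R1C1 = 3 − 2 = 1 completes the 3 down.
R1C2 = 4 − 1 = 3 completes the 4 across.
R2C2 = 7 − 2 = 5 completes the 7 across.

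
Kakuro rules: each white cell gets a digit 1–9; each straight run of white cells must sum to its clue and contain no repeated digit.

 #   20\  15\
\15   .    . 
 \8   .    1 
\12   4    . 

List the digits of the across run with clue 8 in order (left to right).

7, 1

R2C1 = 8 − 1 = 7 completes the 8 across.
R3C2 = 12 − 4 = 8 completes the 12 across.
R1C1 = 20 − 11 = 9 completes the 20 down.
R1C2 = 15 − 9 = 6 completes the 15 across.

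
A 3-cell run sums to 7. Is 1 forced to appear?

Yes

The only way to make 7 from 3 distinct digits is {1,2,4}, which contains 1.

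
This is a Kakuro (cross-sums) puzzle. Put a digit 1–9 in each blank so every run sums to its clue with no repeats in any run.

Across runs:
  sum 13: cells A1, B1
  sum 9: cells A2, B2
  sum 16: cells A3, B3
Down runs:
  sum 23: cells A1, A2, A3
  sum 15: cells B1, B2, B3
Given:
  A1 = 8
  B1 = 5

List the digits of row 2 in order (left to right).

16 in 2 cells must be {7,9}; 23 in 3 cells must be {6,8,9}.
A2 = 6: the only remaining digit allowed by both the 9 across and the 23 down.
B2 = 9 − 6 = 3 completes the 9 across.
A3 = 23 − 14 = 9 completes the 23 down.
B3 = 16 − 9 = 7 completes the 16 across.

6, 3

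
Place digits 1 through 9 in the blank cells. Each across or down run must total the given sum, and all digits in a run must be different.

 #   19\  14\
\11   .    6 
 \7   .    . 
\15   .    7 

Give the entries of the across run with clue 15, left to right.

R1C1 = 11 − 6 = 5 completes the 11 across.
Given what's placed, R2C1 must be 6 to fit the 7 across and 19 down.
R2C2 = 7 − 6 = 1 completes the 7 across.
R3C1 = 15 − 7 = 8 completes the 15 across.

8 7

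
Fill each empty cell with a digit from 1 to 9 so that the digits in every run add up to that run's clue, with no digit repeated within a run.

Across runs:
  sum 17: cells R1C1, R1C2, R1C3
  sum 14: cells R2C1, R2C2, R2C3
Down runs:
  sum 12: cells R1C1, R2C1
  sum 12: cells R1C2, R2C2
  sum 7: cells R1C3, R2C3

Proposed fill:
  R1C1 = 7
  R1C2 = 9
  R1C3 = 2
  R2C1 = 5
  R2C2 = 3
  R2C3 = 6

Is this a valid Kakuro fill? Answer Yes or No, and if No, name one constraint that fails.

No — the across run R1C1–R1C3 sums to 18, not 17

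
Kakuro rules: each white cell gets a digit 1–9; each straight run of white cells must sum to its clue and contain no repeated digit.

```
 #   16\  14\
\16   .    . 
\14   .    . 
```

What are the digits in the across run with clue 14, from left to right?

16 in 2 cells must be {7,9}.
The 16 across and the 14 down share only 9, so R1C2 = 9.
The 14 across and the 16 down share only 9, so R2C1 = 9.
R2C2 = 14 − 9 = 5 completes the 14 across.
R1C1 = 16 − 9 = 7 completes the 16 across.

9 5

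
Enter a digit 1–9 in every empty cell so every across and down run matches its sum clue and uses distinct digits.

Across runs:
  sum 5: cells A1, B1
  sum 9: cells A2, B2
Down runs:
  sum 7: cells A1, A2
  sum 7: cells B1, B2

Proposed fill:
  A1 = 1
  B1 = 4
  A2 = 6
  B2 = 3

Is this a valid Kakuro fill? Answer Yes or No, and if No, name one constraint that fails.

Across: 1+4=5; 6+3=9. Down: 1+6=7; 4+3=7. No digit repeats within any run.

Yes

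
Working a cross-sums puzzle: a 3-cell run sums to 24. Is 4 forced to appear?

The only way to make 24 from 3 distinct digits is {7,8,9}, which does not contain 4.

No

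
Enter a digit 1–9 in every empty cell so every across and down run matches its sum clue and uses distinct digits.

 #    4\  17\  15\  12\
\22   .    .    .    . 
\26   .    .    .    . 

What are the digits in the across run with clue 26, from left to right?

3 9 6 8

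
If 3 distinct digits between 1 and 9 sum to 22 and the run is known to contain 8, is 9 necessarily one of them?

The only way to make 22 from 3 distinct digits under that restriction is {5,8,9}, which contains 9.

Yes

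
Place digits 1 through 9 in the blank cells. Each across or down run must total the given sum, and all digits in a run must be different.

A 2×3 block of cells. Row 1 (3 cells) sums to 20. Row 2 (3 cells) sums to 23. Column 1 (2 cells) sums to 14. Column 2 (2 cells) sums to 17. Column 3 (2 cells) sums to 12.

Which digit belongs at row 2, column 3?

23 in 3 cells must be {6,8,9}; 17 in 2 cells must be {8,9}.
Nothing is forced directly, so branch on (1,2), whose candidates are 8 or 9. If (1,2) = 8: that forces (2,2) = 9, (2,3) = 8, after which (1,3) would have to be in {3,5,7,9} for the 20 across but in {4} for the 12 down — contradiction. So (1,2) = 9.
(2,2) = 17 − 9 = 8 completes the 17 down.
Given what's placed, (2,3) must be 9 to fit the 23 across and 12 down.
(1,3) = 12 − 9 = 3 completes the 12 down.
(2,1) = 23 − 17 = 6 completes the 23 across.
(1,1) = 20 − 12 = 8 completes the 20 across.

9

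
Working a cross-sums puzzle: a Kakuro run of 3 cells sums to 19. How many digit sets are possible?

3 distinct digits from 1–9 sum between 6 and 24.
Enumerating: {2,8,9}, {3,7,9}, {4,6,9}, {4,7,8}, {5,6,8}.

5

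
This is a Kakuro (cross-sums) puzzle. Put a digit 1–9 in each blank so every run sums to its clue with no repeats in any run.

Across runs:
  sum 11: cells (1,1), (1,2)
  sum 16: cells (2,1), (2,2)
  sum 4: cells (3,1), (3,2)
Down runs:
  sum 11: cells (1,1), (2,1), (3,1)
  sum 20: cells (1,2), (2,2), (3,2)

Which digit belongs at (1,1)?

16 in 2 cells must be {7,9}; 4 in 2 cells must be {1,3}.
The 16 across and the 11 down share only 7, so (2,1) = 7.
(2,2) = 16 − 7 = 9 completes the 16 across.
Given what's placed, (3,2) must be 3 to fit the 4 across and 20 down.
(1,1) = 3: the only remaining digit allowed by both the 11 across and the 11 down.
(1,2) = 11 − 3 = 8 completes the 11 across.
(3,1) = 4 − 3 = 1 completes the 4 across.

3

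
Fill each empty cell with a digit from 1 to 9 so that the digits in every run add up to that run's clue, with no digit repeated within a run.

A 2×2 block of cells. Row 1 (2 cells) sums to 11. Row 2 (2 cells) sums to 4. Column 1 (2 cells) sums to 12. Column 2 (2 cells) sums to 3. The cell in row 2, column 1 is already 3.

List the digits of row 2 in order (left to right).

3 1

4 in 2 cells must be {1,3}; 3 in 2 cells must be {1,2}.
(1,1) = 12 − 3 = 9 completes the 12 down.
(1,2) = 11 − 9 = 2 completes the 11 across.
(2,2) = 4 − 3 = 1 completes the 4 across.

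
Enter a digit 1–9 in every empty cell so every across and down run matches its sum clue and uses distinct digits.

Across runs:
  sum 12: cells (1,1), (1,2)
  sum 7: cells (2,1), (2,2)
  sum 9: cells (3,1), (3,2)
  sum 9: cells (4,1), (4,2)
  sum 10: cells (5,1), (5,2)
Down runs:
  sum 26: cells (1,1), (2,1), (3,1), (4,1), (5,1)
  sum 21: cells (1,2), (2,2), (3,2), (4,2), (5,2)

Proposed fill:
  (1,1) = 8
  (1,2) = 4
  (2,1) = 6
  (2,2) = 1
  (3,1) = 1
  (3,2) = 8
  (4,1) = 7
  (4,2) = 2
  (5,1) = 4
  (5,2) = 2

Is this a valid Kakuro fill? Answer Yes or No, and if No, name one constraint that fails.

No — the down run (1,2)–(5,2) sums to 17, not 21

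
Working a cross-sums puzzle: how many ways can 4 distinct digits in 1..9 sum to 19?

11

4 distinct digits from 1–9 sum between 10 and 30.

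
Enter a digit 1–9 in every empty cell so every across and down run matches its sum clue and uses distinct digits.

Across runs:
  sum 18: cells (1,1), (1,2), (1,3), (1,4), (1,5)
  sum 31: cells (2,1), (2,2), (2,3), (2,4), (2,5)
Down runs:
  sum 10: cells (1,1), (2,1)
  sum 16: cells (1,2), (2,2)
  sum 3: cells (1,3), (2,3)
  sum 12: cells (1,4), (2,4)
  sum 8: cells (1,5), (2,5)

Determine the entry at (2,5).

5

16 in 2 cells must be {7,9}; 3 in 2 cells must be {1,2}.
Only 7 fits (1,2) under both its across sum 18 and down sum 16.
(2,2) = 16 − 7 = 9 completes the 16 down.
Nothing is forced directly, so branch on (1,4), whose candidates are 3 or 5. If (1,4) = 3: then (2,4) would have to be in {1,2,3,4,5,6,7,8} for the 31 across but in {9} for the 12 down — contradiction. So (1,4) = 5.
(2,4) = 12 − 5 = 7 completes the 12 down.
No cell is forced outright now. (1,3) can only be 1 or 2 (the digits allowed by both its 18 across and its 3 down). If (1,3) = 2: that forces (2,3) = 1, (2,5) = 6, after which (1,5) would have to be in {1,3} for the 18 across but in {2} for the 8 down — contradiction. So (1,3) = 1.
(2,3) = 3 − 1 = 2 completes the 3 down.
Given what's placed, (2,5) must be 5 to fit the 31 across and 8 down.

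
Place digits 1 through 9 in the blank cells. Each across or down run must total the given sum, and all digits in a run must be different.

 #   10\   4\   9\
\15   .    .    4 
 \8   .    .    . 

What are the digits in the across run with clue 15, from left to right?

8 3 4

4 in 2 cells must be {1,3}.
R1C2 = 3: the only remaining digit allowed by both the 15 across and the 4 down.
R2C2 = 4 − 3 = 1 completes the 4 down.
R2C3 = 9 − 4 = 5 completes the 9 down.
R1C1 = 15 − 7 = 8 completes the 15 across.
R2C1 = 8 − 6 = 2 completes the 8 across.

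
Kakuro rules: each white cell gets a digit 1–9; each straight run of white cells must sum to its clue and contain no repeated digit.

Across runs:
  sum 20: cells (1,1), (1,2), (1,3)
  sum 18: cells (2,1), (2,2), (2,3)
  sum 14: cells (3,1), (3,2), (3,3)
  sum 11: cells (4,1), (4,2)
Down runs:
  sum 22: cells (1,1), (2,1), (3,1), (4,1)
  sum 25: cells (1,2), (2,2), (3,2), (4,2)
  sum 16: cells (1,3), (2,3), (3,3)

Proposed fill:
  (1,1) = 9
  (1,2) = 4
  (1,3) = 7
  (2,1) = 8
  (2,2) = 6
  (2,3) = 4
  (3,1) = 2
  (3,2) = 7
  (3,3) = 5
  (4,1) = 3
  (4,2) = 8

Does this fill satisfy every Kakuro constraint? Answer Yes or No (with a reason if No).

Across: 9+4+7=20; 8+6+4=18; 2+7+5=14; 3+8=11. Down: 9+8+2+3=22; 4+6+7+8=25; 7+4+5=16. No digit repeats within any run.

Yes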